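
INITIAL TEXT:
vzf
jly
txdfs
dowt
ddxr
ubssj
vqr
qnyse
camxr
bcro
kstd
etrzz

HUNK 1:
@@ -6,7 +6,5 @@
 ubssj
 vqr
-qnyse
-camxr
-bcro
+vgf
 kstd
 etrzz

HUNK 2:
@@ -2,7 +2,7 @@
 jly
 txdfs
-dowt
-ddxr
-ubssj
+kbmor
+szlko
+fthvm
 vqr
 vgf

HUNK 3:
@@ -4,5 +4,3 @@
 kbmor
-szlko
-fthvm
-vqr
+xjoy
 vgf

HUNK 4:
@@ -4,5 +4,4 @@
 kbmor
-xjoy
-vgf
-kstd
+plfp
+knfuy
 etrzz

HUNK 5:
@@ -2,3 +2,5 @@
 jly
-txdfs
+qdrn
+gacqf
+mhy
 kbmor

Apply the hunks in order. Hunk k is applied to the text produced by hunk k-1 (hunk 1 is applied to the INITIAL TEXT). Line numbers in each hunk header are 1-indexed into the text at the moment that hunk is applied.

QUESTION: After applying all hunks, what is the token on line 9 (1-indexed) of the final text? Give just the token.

Hunk 1: at line 6 remove [qnyse,camxr,bcro] add [vgf] -> 10 lines: vzf jly txdfs dowt ddxr ubssj vqr vgf kstd etrzz
Hunk 2: at line 2 remove [dowt,ddxr,ubssj] add [kbmor,szlko,fthvm] -> 10 lines: vzf jly txdfs kbmor szlko fthvm vqr vgf kstd etrzz
Hunk 3: at line 4 remove [szlko,fthvm,vqr] add [xjoy] -> 8 lines: vzf jly txdfs kbmor xjoy vgf kstd etrzz
Hunk 4: at line 4 remove [xjoy,vgf,kstd] add [plfp,knfuy] -> 7 lines: vzf jly txdfs kbmor plfp knfuy etrzz
Hunk 5: at line 2 remove [txdfs] add [qdrn,gacqf,mhy] -> 9 lines: vzf jly qdrn gacqf mhy kbmor plfp knfuy etrzz
Final line 9: etrzz

Answer: etrzz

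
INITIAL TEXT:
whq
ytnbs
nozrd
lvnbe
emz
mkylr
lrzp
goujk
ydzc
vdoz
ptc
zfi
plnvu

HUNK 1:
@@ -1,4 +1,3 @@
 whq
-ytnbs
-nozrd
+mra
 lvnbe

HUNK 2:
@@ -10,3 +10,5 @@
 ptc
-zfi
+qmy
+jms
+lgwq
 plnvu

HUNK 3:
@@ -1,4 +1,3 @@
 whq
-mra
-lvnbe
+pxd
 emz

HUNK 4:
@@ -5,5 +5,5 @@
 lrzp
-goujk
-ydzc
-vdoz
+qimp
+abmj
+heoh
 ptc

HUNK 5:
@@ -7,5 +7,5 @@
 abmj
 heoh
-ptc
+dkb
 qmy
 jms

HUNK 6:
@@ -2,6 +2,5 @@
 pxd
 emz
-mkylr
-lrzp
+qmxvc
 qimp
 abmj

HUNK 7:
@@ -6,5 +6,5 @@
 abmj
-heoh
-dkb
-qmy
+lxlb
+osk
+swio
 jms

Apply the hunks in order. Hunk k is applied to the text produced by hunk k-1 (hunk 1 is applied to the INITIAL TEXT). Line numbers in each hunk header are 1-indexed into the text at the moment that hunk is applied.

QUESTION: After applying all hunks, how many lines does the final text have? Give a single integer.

Hunk 1: at line 1 remove [ytnbs,nozrd] add [mra] -> 12 lines: whq mra lvnbe emz mkylr lrzp goujk ydzc vdoz ptc zfi plnvu
Hunk 2: at line 10 remove [zfi] add [qmy,jms,lgwq] -> 14 lines: whq mra lvnbe emz mkylr lrzp goujk ydzc vdoz ptc qmy jms lgwq plnvu
Hunk 3: at line 1 remove [mra,lvnbe] add [pxd] -> 13 lines: whq pxd emz mkylr lrzp goujk ydzc vdoz ptc qmy jms lgwq plnvu
Hunk 4: at line 5 remove [goujk,ydzc,vdoz] add [qimp,abmj,heoh] -> 13 lines: whq pxd emz mkylr lrzp qimp abmj heoh ptc qmy jms lgwq plnvu
Hunk 5: at line 7 remove [ptc] add [dkb] -> 13 lines: whq pxd emz mkylr lrzp qimp abmj heoh dkb qmy jms lgwq plnvu
Hunk 6: at line 2 remove [mkylr,lrzp] add [qmxvc] -> 12 lines: whq pxd emz qmxvc qimp abmj heoh dkb qmy jms lgwq plnvu
Hunk 7: at line 6 remove [heoh,dkb,qmy] add [lxlb,osk,swio] -> 12 lines: whq pxd emz qmxvc qimp abmj lxlb osk swio jms lgwq plnvu
Final line count: 12

Answer: 12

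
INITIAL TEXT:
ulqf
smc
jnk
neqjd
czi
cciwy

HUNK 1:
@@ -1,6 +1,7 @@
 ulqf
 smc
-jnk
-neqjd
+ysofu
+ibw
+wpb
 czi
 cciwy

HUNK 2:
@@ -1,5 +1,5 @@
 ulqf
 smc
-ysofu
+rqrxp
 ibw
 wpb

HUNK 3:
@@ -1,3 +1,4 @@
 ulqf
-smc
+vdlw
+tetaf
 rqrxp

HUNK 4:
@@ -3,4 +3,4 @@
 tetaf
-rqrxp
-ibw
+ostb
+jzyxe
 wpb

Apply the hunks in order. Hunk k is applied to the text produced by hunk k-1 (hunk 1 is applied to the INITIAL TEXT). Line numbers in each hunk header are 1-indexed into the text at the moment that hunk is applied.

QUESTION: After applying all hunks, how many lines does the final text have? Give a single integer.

Hunk 1: at line 1 remove [jnk,neqjd] add [ysofu,ibw,wpb] -> 7 lines: ulqf smc ysofu ibw wpb czi cciwy
Hunk 2: at line 1 remove [ysofu] add [rqrxp] -> 7 lines: ulqf smc rqrxp ibw wpb czi cciwy
Hunk 3: at line 1 remove [smc] add [vdlw,tetaf] -> 8 lines: ulqf vdlw tetaf rqrxp ibw wpb czi cciwy
Hunk 4: at line 3 remove [rqrxp,ibw] add [ostb,jzyxe] -> 8 lines: ulqf vdlw tetaf ostb jzyxe wpb czi cciwy
Final line count: 8

Answer: 8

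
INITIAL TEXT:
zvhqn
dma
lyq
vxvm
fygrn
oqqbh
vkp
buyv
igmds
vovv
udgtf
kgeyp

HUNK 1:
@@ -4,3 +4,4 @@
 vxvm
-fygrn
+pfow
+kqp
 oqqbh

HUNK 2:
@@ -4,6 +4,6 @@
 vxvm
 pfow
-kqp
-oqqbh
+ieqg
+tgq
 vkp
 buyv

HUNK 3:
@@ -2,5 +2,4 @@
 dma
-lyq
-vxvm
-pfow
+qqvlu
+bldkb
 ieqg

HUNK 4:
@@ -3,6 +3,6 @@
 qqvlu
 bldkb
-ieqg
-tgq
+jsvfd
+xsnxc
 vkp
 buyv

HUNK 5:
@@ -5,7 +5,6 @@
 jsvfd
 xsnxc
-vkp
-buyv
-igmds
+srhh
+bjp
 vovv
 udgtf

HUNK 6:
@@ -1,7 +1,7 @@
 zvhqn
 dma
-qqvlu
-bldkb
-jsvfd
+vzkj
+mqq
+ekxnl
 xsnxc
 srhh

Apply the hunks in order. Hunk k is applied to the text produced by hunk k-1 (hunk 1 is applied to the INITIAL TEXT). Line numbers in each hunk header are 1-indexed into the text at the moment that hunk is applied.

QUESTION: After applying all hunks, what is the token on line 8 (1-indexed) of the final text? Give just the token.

Answer: bjp

Derivation:
Hunk 1: at line 4 remove [fygrn] add [pfow,kqp] -> 13 lines: zvhqn dma lyq vxvm pfow kqp oqqbh vkp buyv igmds vovv udgtf kgeyp
Hunk 2: at line 4 remove [kqp,oqqbh] add [ieqg,tgq] -> 13 lines: zvhqn dma lyq vxvm pfow ieqg tgq vkp buyv igmds vovv udgtf kgeyp
Hunk 3: at line 2 remove [lyq,vxvm,pfow] add [qqvlu,bldkb] -> 12 lines: zvhqn dma qqvlu bldkb ieqg tgq vkp buyv igmds vovv udgtf kgeyp
Hunk 4: at line 3 remove [ieqg,tgq] add [jsvfd,xsnxc] -> 12 lines: zvhqn dma qqvlu bldkb jsvfd xsnxc vkp buyv igmds vovv udgtf kgeyp
Hunk 5: at line 5 remove [vkp,buyv,igmds] add [srhh,bjp] -> 11 lines: zvhqn dma qqvlu bldkb jsvfd xsnxc srhh bjp vovv udgtf kgeyp
Hunk 6: at line 1 remove [qqvlu,bldkb,jsvfd] add [vzkj,mqq,ekxnl] -> 11 lines: zvhqn dma vzkj mqq ekxnl xsnxc srhh bjp vovv udgtf kgeyp
Final line 8: bjp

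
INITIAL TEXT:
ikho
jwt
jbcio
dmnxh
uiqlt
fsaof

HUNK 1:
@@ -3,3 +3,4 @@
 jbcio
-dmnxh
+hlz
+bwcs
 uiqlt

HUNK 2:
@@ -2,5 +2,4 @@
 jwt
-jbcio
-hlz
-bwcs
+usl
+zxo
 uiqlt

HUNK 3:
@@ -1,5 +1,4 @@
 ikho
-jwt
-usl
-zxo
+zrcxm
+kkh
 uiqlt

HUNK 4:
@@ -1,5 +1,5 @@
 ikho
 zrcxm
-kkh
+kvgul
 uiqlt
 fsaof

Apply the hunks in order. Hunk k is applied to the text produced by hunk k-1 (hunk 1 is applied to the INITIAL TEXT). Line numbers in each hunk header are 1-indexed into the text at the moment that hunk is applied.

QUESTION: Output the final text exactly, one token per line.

Hunk 1: at line 3 remove [dmnxh] add [hlz,bwcs] -> 7 lines: ikho jwt jbcio hlz bwcs uiqlt fsaof
Hunk 2: at line 2 remove [jbcio,hlz,bwcs] add [usl,zxo] -> 6 lines: ikho jwt usl zxo uiqlt fsaof
Hunk 3: at line 1 remove [jwt,usl,zxo] add [zrcxm,kkh] -> 5 lines: ikho zrcxm kkh uiqlt fsaof
Hunk 4: at line 1 remove [kkh] add [kvgul] -> 5 lines: ikho zrcxm kvgul uiqlt fsaof

Answer: ikho
zrcxm
kvgul
uiqlt
fsaof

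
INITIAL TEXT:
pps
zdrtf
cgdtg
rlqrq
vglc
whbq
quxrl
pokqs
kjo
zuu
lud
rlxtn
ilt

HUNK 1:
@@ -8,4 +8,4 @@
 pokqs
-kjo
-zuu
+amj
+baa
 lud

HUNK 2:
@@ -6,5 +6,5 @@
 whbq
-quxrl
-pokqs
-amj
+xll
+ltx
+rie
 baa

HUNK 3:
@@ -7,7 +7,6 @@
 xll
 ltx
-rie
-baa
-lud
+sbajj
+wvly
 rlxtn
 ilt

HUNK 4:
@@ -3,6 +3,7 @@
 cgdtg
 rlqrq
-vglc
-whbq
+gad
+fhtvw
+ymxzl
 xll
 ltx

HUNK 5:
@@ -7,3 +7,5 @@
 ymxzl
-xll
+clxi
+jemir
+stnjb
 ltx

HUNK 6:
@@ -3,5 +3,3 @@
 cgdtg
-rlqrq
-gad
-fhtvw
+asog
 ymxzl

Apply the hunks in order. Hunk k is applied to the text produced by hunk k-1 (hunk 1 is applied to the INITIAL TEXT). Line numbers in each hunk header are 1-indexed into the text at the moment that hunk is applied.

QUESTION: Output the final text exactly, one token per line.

Answer: pps
zdrtf
cgdtg
asog
ymxzl
clxi
jemir
stnjb
ltx
sbajj
wvly
rlxtn
ilt

Derivation:
Hunk 1: at line 8 remove [kjo,zuu] add [amj,baa] -> 13 lines: pps zdrtf cgdtg rlqrq vglc whbq quxrl pokqs amj baa lud rlxtn ilt
Hunk 2: at line 6 remove [quxrl,pokqs,amj] add [xll,ltx,rie] -> 13 lines: pps zdrtf cgdtg rlqrq vglc whbq xll ltx rie baa lud rlxtn ilt
Hunk 3: at line 7 remove [rie,baa,lud] add [sbajj,wvly] -> 12 lines: pps zdrtf cgdtg rlqrq vglc whbq xll ltx sbajj wvly rlxtn ilt
Hunk 4: at line 3 remove [vglc,whbq] add [gad,fhtvw,ymxzl] -> 13 lines: pps zdrtf cgdtg rlqrq gad fhtvw ymxzl xll ltx sbajj wvly rlxtn ilt
Hunk 5: at line 7 remove [xll] add [clxi,jemir,stnjb] -> 15 lines: pps zdrtf cgdtg rlqrq gad fhtvw ymxzl clxi jemir stnjb ltx sbajj wvly rlxtn ilt
Hunk 6: at line 3 remove [rlqrq,gad,fhtvw] add [asog] -> 13 lines: pps zdrtf cgdtg asog ymxzl clxi jemir stnjb ltx sbajj wvly rlxtn ilt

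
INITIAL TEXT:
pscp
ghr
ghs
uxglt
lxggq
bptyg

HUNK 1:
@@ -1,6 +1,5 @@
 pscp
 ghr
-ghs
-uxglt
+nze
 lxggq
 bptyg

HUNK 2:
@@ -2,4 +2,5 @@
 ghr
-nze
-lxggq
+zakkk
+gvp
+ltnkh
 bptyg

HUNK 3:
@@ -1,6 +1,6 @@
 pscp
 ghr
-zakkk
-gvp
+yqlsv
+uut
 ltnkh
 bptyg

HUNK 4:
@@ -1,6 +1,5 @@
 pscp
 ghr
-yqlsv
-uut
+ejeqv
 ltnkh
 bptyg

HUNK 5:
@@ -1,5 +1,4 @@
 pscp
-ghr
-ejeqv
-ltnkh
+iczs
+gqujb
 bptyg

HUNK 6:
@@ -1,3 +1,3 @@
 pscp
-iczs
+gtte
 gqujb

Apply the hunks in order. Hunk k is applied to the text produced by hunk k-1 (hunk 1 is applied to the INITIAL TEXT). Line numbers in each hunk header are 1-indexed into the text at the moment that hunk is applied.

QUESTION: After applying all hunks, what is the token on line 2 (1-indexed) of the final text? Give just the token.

Hunk 1: at line 1 remove [ghs,uxglt] add [nze] -> 5 lines: pscp ghr nze lxggq bptyg
Hunk 2: at line 2 remove [nze,lxggq] add [zakkk,gvp,ltnkh] -> 6 lines: pscp ghr zakkk gvp ltnkh bptyg
Hunk 3: at line 1 remove [zakkk,gvp] add [yqlsv,uut] -> 6 lines: pscp ghr yqlsv uut ltnkh bptyg
Hunk 4: at line 1 remove [yqlsv,uut] add [ejeqv] -> 5 lines: pscp ghr ejeqv ltnkh bptyg
Hunk 5: at line 1 remove [ghr,ejeqv,ltnkh] add [iczs,gqujb] -> 4 lines: pscp iczs gqujb bptyg
Hunk 6: at line 1 remove [iczs] add [gtte] -> 4 lines: pscp gtte gqujb bptyg
Final line 2: gtte

Answer: gtte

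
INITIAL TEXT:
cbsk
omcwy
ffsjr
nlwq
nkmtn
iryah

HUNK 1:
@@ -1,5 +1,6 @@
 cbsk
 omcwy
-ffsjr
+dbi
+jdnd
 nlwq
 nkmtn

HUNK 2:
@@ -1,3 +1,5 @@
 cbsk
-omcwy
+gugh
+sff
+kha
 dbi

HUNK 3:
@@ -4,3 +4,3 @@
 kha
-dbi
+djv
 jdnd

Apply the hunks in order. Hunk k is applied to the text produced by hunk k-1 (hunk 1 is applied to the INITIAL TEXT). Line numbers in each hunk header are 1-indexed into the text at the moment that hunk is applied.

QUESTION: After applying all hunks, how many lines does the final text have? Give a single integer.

Hunk 1: at line 1 remove [ffsjr] add [dbi,jdnd] -> 7 lines: cbsk omcwy dbi jdnd nlwq nkmtn iryah
Hunk 2: at line 1 remove [omcwy] add [gugh,sff,kha] -> 9 lines: cbsk gugh sff kha dbi jdnd nlwq nkmtn iryah
Hunk 3: at line 4 remove [dbi] add [djv] -> 9 lines: cbsk gugh sff kha djv jdnd nlwq nkmtn iryah
Final line count: 9

Answer: 9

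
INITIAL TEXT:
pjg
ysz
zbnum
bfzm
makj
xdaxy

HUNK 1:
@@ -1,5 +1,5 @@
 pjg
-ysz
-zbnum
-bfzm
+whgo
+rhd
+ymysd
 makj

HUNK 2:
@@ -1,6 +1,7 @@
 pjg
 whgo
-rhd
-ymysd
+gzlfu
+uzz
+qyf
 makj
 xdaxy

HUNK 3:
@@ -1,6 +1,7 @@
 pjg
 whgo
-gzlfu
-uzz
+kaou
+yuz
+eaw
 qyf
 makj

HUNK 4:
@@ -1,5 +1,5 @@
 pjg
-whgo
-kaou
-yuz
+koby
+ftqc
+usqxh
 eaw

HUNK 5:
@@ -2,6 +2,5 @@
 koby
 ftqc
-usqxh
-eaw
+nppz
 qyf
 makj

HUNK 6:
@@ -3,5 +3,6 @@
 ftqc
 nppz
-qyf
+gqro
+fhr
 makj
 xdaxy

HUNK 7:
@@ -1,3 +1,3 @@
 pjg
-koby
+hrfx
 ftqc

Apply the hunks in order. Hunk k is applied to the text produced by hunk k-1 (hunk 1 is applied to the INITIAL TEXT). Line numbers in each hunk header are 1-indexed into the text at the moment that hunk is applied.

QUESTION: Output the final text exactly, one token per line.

Hunk 1: at line 1 remove [ysz,zbnum,bfzm] add [whgo,rhd,ymysd] -> 6 lines: pjg whgo rhd ymysd makj xdaxy
Hunk 2: at line 1 remove [rhd,ymysd] add [gzlfu,uzz,qyf] -> 7 lines: pjg whgo gzlfu uzz qyf makj xdaxy
Hunk 3: at line 1 remove [gzlfu,uzz] add [kaou,yuz,eaw] -> 8 lines: pjg whgo kaou yuz eaw qyf makj xdaxy
Hunk 4: at line 1 remove [whgo,kaou,yuz] add [koby,ftqc,usqxh] -> 8 lines: pjg koby ftqc usqxh eaw qyf makj xdaxy
Hunk 5: at line 2 remove [usqxh,eaw] add [nppz] -> 7 lines: pjg koby ftqc nppz qyf makj xdaxy
Hunk 6: at line 3 remove [qyf] add [gqro,fhr] -> 8 lines: pjg koby ftqc nppz gqro fhr makj xdaxy
Hunk 7: at line 1 remove [koby] add [hrfx] -> 8 lines: pjg hrfx ftqc nppz gqro fhr makj xdaxy

Answer: pjg
hrfx
ftqc
nppz
gqro
fhr
makj
xdaxy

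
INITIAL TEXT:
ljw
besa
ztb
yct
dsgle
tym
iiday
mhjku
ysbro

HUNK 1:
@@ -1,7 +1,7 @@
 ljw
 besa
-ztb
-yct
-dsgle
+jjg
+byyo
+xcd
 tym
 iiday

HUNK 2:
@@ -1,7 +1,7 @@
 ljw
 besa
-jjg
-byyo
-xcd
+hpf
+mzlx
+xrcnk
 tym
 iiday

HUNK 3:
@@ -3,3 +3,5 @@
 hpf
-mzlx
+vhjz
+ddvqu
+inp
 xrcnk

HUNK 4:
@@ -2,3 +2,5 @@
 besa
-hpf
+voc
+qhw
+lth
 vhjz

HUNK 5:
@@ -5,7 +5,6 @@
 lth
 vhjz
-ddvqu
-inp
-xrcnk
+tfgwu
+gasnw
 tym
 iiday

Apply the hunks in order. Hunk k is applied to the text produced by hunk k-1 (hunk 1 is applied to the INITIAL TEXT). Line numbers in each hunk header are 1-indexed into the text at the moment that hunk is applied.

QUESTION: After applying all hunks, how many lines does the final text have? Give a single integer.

Hunk 1: at line 1 remove [ztb,yct,dsgle] add [jjg,byyo,xcd] -> 9 lines: ljw besa jjg byyo xcd tym iiday mhjku ysbro
Hunk 2: at line 1 remove [jjg,byyo,xcd] add [hpf,mzlx,xrcnk] -> 9 lines: ljw besa hpf mzlx xrcnk tym iiday mhjku ysbro
Hunk 3: at line 3 remove [mzlx] add [vhjz,ddvqu,inp] -> 11 lines: ljw besa hpf vhjz ddvqu inp xrcnk tym iiday mhjku ysbro
Hunk 4: at line 2 remove [hpf] add [voc,qhw,lth] -> 13 lines: ljw besa voc qhw lth vhjz ddvqu inp xrcnk tym iiday mhjku ysbro
Hunk 5: at line 5 remove [ddvqu,inp,xrcnk] add [tfgwu,gasnw] -> 12 lines: ljw besa voc qhw lth vhjz tfgwu gasnw tym iiday mhjku ysbro
Final line count: 12

Answer: 12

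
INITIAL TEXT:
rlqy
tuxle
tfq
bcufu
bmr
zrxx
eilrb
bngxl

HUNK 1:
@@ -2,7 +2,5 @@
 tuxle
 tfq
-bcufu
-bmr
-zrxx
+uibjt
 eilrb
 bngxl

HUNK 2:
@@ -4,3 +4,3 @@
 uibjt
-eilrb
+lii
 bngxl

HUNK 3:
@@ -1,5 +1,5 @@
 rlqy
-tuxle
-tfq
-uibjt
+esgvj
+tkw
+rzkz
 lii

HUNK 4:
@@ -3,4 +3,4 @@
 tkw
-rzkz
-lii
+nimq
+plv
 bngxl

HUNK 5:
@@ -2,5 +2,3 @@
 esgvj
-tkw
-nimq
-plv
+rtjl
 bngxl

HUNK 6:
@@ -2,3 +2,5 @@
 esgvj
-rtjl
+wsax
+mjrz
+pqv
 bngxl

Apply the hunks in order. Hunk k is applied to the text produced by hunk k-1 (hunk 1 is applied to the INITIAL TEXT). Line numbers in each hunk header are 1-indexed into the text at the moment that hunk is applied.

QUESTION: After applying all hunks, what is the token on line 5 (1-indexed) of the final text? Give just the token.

Answer: pqv

Derivation:
Hunk 1: at line 2 remove [bcufu,bmr,zrxx] add [uibjt] -> 6 lines: rlqy tuxle tfq uibjt eilrb bngxl
Hunk 2: at line 4 remove [eilrb] add [lii] -> 6 lines: rlqy tuxle tfq uibjt lii bngxl
Hunk 3: at line 1 remove [tuxle,tfq,uibjt] add [esgvj,tkw,rzkz] -> 6 lines: rlqy esgvj tkw rzkz lii bngxl
Hunk 4: at line 3 remove [rzkz,lii] add [nimq,plv] -> 6 lines: rlqy esgvj tkw nimq plv bngxl
Hunk 5: at line 2 remove [tkw,nimq,plv] add [rtjl] -> 4 lines: rlqy esgvj rtjl bngxl
Hunk 6: at line 2 remove [rtjl] add [wsax,mjrz,pqv] -> 6 lines: rlqy esgvj wsax mjrz pqv bngxl
Final line 5: pqv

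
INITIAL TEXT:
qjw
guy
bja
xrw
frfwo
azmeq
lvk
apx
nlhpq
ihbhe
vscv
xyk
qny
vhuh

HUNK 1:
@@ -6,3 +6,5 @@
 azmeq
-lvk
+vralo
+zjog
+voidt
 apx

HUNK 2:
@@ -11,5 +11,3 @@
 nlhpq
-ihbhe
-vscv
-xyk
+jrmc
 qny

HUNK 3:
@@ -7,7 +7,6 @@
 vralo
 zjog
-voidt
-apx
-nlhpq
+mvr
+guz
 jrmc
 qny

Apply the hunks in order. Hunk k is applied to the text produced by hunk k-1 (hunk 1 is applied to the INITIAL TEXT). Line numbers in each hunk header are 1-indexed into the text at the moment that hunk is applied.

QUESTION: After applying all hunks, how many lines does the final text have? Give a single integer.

Answer: 13

Derivation:
Hunk 1: at line 6 remove [lvk] add [vralo,zjog,voidt] -> 16 lines: qjw guy bja xrw frfwo azmeq vralo zjog voidt apx nlhpq ihbhe vscv xyk qny vhuh
Hunk 2: at line 11 remove [ihbhe,vscv,xyk] add [jrmc] -> 14 lines: qjw guy bja xrw frfwo azmeq vralo zjog voidt apx nlhpq jrmc qny vhuh
Hunk 3: at line 7 remove [voidt,apx,nlhpq] add [mvr,guz] -> 13 lines: qjw guy bja xrw frfwo azmeq vralo zjog mvr guz jrmc qny vhuh
Final line count: 13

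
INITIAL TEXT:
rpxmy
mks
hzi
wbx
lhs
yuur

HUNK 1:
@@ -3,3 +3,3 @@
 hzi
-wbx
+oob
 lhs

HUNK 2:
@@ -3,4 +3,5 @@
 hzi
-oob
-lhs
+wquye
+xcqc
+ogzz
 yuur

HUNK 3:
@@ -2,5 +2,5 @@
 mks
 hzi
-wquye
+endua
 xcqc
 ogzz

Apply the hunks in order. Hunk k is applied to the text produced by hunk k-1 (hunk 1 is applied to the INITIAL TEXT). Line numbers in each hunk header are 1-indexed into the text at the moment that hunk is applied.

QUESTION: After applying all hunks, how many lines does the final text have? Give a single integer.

Hunk 1: at line 3 remove [wbx] add [oob] -> 6 lines: rpxmy mks hzi oob lhs yuur
Hunk 2: at line 3 remove [oob,lhs] add [wquye,xcqc,ogzz] -> 7 lines: rpxmy mks hzi wquye xcqc ogzz yuur
Hunk 3: at line 2 remove [wquye] add [endua] -> 7 lines: rpxmy mks hzi endua xcqc ogzz yuur
Final line count: 7

Answer: 7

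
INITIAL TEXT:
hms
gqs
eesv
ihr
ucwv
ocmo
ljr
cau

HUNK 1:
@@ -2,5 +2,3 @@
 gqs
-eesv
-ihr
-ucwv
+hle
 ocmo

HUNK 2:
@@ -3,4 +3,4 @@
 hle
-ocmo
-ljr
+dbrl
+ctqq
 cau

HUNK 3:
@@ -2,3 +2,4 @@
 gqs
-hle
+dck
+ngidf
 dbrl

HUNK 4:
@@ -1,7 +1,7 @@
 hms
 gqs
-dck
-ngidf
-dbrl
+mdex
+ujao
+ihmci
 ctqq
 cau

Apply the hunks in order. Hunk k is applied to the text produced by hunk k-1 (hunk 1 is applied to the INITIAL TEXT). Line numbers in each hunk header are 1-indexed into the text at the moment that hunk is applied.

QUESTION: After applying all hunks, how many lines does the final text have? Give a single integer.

Answer: 7

Derivation:
Hunk 1: at line 2 remove [eesv,ihr,ucwv] add [hle] -> 6 lines: hms gqs hle ocmo ljr cau
Hunk 2: at line 3 remove [ocmo,ljr] add [dbrl,ctqq] -> 6 lines: hms gqs hle dbrl ctqq cau
Hunk 3: at line 2 remove [hle] add [dck,ngidf] -> 7 lines: hms gqs dck ngidf dbrl ctqq cau
Hunk 4: at line 1 remove [dck,ngidf,dbrl] add [mdex,ujao,ihmci] -> 7 lines: hms gqs mdex ujao ihmci ctqq cau
Final line count: 7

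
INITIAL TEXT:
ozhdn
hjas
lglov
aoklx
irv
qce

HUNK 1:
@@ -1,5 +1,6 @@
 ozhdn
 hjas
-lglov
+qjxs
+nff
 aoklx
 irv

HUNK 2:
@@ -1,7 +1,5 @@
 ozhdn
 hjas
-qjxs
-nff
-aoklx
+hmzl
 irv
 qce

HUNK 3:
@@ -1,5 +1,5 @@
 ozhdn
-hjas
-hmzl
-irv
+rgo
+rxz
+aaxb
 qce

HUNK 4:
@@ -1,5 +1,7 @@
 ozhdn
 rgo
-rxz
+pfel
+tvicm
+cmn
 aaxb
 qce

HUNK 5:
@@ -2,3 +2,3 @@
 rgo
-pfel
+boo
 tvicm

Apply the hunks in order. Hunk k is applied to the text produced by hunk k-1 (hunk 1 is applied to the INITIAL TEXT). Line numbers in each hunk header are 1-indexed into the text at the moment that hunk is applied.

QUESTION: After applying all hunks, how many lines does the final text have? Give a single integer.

Hunk 1: at line 1 remove [lglov] add [qjxs,nff] -> 7 lines: ozhdn hjas qjxs nff aoklx irv qce
Hunk 2: at line 1 remove [qjxs,nff,aoklx] add [hmzl] -> 5 lines: ozhdn hjas hmzl irv qce
Hunk 3: at line 1 remove [hjas,hmzl,irv] add [rgo,rxz,aaxb] -> 5 lines: ozhdn rgo rxz aaxb qce
Hunk 4: at line 1 remove [rxz] add [pfel,tvicm,cmn] -> 7 lines: ozhdn rgo pfel tvicm cmn aaxb qce
Hunk 5: at line 2 remove [pfel] add [boo] -> 7 lines: ozhdn rgo boo tvicm cmn aaxb qce
Final line count: 7

Answer: 7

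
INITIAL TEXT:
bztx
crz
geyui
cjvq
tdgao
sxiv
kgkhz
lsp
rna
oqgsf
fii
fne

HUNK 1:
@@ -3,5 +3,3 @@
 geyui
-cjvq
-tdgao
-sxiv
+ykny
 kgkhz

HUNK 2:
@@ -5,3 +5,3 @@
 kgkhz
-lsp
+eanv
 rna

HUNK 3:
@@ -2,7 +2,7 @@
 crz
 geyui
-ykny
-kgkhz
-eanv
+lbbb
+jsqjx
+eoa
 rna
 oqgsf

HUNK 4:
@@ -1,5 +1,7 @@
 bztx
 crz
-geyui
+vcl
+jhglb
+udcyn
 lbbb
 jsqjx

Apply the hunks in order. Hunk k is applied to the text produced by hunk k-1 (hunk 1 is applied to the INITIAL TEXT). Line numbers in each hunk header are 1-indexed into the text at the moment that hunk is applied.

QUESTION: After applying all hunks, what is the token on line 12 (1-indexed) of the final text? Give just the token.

Hunk 1: at line 3 remove [cjvq,tdgao,sxiv] add [ykny] -> 10 lines: bztx crz geyui ykny kgkhz lsp rna oqgsf fii fne
Hunk 2: at line 5 remove [lsp] add [eanv] -> 10 lines: bztx crz geyui ykny kgkhz eanv rna oqgsf fii fne
Hunk 3: at line 2 remove [ykny,kgkhz,eanv] add [lbbb,jsqjx,eoa] -> 10 lines: bztx crz geyui lbbb jsqjx eoa rna oqgsf fii fne
Hunk 4: at line 1 remove [geyui] add [vcl,jhglb,udcyn] -> 12 lines: bztx crz vcl jhglb udcyn lbbb jsqjx eoa rna oqgsf fii fne
Final line 12: fne

Answer: fne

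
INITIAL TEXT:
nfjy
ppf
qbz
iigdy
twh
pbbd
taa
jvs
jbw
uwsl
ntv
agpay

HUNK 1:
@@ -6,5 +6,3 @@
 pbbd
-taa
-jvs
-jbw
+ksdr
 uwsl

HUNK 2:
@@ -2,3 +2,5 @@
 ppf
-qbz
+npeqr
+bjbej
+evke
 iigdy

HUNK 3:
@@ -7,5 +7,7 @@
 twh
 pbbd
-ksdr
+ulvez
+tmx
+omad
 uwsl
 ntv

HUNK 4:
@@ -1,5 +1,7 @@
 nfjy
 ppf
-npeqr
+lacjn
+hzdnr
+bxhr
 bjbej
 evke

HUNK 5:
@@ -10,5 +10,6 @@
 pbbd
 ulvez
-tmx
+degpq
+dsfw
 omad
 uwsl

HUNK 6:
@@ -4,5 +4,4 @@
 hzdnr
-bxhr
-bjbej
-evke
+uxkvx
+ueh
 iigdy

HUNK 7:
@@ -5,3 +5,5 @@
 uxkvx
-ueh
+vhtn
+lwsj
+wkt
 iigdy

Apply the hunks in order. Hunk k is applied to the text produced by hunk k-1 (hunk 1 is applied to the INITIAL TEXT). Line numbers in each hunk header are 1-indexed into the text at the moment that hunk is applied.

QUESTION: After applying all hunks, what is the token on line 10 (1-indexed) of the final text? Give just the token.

Answer: twh

Derivation:
Hunk 1: at line 6 remove [taa,jvs,jbw] add [ksdr] -> 10 lines: nfjy ppf qbz iigdy twh pbbd ksdr uwsl ntv agpay
Hunk 2: at line 2 remove [qbz] add [npeqr,bjbej,evke] -> 12 lines: nfjy ppf npeqr bjbej evke iigdy twh pbbd ksdr uwsl ntv agpay
Hunk 3: at line 7 remove [ksdr] add [ulvez,tmx,omad] -> 14 lines: nfjy ppf npeqr bjbej evke iigdy twh pbbd ulvez tmx omad uwsl ntv agpay
Hunk 4: at line 1 remove [npeqr] add [lacjn,hzdnr,bxhr] -> 16 lines: nfjy ppf lacjn hzdnr bxhr bjbej evke iigdy twh pbbd ulvez tmx omad uwsl ntv agpay
Hunk 5: at line 10 remove [tmx] add [degpq,dsfw] -> 17 lines: nfjy ppf lacjn hzdnr bxhr bjbej evke iigdy twh pbbd ulvez degpq dsfw omad uwsl ntv agpay
Hunk 6: at line 4 remove [bxhr,bjbej,evke] add [uxkvx,ueh] -> 16 lines: nfjy ppf lacjn hzdnr uxkvx ueh iigdy twh pbbd ulvez degpq dsfw omad uwsl ntv agpay
Hunk 7: at line 5 remove [ueh] add [vhtn,lwsj,wkt] -> 18 lines: nfjy ppf lacjn hzdnr uxkvx vhtn lwsj wkt iigdy twh pbbd ulvez degpq dsfw omad uwsl ntv agpay
Final line 10: twh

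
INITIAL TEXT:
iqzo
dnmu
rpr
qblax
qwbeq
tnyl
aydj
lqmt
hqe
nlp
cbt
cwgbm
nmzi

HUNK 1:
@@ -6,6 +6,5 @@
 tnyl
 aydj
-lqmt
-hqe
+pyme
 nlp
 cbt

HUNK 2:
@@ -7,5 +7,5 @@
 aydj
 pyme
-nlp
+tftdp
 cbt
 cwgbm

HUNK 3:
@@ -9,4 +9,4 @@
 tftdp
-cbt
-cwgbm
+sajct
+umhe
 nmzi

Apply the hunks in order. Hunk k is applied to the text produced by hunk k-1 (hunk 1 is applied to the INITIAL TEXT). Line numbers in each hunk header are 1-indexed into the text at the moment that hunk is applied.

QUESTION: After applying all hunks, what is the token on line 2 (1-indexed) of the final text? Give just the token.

Answer: dnmu

Derivation:
Hunk 1: at line 6 remove [lqmt,hqe] add [pyme] -> 12 lines: iqzo dnmu rpr qblax qwbeq tnyl aydj pyme nlp cbt cwgbm nmzi
Hunk 2: at line 7 remove [nlp] add [tftdp] -> 12 lines: iqzo dnmu rpr qblax qwbeq tnyl aydj pyme tftdp cbt cwgbm nmzi
Hunk 3: at line 9 remove [cbt,cwgbm] add [sajct,umhe] -> 12 lines: iqzo dnmu rpr qblax qwbeq tnyl aydj pyme tftdp sajct umhe nmzi
Final line 2: dnmu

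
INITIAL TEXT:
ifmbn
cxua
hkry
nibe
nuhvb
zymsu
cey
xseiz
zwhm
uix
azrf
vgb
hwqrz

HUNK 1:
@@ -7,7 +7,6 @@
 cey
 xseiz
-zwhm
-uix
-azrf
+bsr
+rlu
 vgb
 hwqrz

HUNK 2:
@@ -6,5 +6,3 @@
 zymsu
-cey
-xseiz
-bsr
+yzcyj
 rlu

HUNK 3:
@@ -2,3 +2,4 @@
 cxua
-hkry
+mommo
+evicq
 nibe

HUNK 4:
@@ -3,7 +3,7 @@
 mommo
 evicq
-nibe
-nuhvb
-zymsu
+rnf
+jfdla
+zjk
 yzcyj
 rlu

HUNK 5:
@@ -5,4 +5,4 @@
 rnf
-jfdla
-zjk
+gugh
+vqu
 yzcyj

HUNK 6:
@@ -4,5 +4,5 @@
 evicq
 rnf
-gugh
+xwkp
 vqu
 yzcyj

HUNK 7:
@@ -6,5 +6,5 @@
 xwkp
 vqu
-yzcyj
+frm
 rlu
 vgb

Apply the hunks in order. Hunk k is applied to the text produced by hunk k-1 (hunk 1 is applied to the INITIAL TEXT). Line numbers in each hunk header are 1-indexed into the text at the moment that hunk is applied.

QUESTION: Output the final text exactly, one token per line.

Answer: ifmbn
cxua
mommo
evicq
rnf
xwkp
vqu
frm
rlu
vgb
hwqrz

Derivation:
Hunk 1: at line 7 remove [zwhm,uix,azrf] add [bsr,rlu] -> 12 lines: ifmbn cxua hkry nibe nuhvb zymsu cey xseiz bsr rlu vgb hwqrz
Hunk 2: at line 6 remove [cey,xseiz,bsr] add [yzcyj] -> 10 lines: ifmbn cxua hkry nibe nuhvb zymsu yzcyj rlu vgb hwqrz
Hunk 3: at line 2 remove [hkry] add [mommo,evicq] -> 11 lines: ifmbn cxua mommo evicq nibe nuhvb zymsu yzcyj rlu vgb hwqrz
Hunk 4: at line 3 remove [nibe,nuhvb,zymsu] add [rnf,jfdla,zjk] -> 11 lines: ifmbn cxua mommo evicq rnf jfdla zjk yzcyj rlu vgb hwqrz
Hunk 5: at line 5 remove [jfdla,zjk] add [gugh,vqu] -> 11 lines: ifmbn cxua mommo evicq rnf gugh vqu yzcyj rlu vgb hwqrz
Hunk 6: at line 4 remove [gugh] add [xwkp] -> 11 lines: ifmbn cxua mommo evicq rnf xwkp vqu yzcyj rlu vgb hwqrz
Hunk 7: at line 6 remove [yzcyj] add [frm] -> 11 lines: ifmbn cxua mommo evicq rnf xwkp vqu frm rlu vgb hwqrz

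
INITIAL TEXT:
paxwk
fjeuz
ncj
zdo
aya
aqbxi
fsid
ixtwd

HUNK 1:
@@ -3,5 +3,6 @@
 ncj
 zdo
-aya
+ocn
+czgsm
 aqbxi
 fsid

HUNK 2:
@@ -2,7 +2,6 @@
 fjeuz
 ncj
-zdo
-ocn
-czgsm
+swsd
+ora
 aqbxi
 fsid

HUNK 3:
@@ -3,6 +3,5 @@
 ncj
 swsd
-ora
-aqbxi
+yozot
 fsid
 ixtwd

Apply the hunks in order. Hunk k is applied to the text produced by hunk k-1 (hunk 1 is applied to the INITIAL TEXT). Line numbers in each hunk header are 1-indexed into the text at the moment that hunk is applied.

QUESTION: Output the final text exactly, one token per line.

Hunk 1: at line 3 remove [aya] add [ocn,czgsm] -> 9 lines: paxwk fjeuz ncj zdo ocn czgsm aqbxi fsid ixtwd
Hunk 2: at line 2 remove [zdo,ocn,czgsm] add [swsd,ora] -> 8 lines: paxwk fjeuz ncj swsd ora aqbxi fsid ixtwd
Hunk 3: at line 3 remove [ora,aqbxi] add [yozot] -> 7 lines: paxwk fjeuz ncj swsd yozot fsid ixtwd

Answer: paxwk
fjeuz
ncj
swsd
yozot
fsid
ixtwd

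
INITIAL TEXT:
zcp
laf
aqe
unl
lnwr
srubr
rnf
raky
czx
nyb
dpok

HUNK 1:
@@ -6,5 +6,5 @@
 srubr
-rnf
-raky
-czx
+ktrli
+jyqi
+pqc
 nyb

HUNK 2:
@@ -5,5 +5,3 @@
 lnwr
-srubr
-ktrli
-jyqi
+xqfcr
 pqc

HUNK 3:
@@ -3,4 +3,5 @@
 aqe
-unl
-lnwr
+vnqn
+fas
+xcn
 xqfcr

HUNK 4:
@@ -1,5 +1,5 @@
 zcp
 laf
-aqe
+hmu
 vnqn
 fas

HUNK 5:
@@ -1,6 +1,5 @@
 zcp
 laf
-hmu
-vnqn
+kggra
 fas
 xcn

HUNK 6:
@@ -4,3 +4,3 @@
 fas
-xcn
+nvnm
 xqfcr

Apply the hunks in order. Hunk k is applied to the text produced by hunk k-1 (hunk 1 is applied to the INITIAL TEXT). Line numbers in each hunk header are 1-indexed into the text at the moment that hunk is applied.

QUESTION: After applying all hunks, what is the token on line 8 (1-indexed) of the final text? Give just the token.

Answer: nyb

Derivation:
Hunk 1: at line 6 remove [rnf,raky,czx] add [ktrli,jyqi,pqc] -> 11 lines: zcp laf aqe unl lnwr srubr ktrli jyqi pqc nyb dpok
Hunk 2: at line 5 remove [srubr,ktrli,jyqi] add [xqfcr] -> 9 lines: zcp laf aqe unl lnwr xqfcr pqc nyb dpok
Hunk 3: at line 3 remove [unl,lnwr] add [vnqn,fas,xcn] -> 10 lines: zcp laf aqe vnqn fas xcn xqfcr pqc nyb dpok
Hunk 4: at line 1 remove [aqe] add [hmu] -> 10 lines: zcp laf hmu vnqn fas xcn xqfcr pqc nyb dpok
Hunk 5: at line 1 remove [hmu,vnqn] add [kggra] -> 9 lines: zcp laf kggra fas xcn xqfcr pqc nyb dpok
Hunk 6: at line 4 remove [xcn] add [nvnm] -> 9 lines: zcp laf kggra fas nvnm xqfcr pqc nyb dpok
Final line 8: nyb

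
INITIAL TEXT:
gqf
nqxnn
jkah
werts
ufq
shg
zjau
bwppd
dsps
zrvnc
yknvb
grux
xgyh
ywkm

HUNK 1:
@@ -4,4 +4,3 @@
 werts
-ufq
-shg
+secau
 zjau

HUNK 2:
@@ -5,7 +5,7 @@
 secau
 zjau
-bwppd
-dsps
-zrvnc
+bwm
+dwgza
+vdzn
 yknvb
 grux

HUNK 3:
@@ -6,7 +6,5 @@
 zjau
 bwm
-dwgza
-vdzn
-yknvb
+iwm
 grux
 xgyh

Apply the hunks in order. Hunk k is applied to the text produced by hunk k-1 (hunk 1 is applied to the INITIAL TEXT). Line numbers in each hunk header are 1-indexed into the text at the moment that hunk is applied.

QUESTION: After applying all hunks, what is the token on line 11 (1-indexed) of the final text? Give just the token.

Answer: ywkm

Derivation:
Hunk 1: at line 4 remove [ufq,shg] add [secau] -> 13 lines: gqf nqxnn jkah werts secau zjau bwppd dsps zrvnc yknvb grux xgyh ywkm
Hunk 2: at line 5 remove [bwppd,dsps,zrvnc] add [bwm,dwgza,vdzn] -> 13 lines: gqf nqxnn jkah werts secau zjau bwm dwgza vdzn yknvb grux xgyh ywkm
Hunk 3: at line 6 remove [dwgza,vdzn,yknvb] add [iwm] -> 11 lines: gqf nqxnn jkah werts secau zjau bwm iwm grux xgyh ywkm
Final line 11: ywkm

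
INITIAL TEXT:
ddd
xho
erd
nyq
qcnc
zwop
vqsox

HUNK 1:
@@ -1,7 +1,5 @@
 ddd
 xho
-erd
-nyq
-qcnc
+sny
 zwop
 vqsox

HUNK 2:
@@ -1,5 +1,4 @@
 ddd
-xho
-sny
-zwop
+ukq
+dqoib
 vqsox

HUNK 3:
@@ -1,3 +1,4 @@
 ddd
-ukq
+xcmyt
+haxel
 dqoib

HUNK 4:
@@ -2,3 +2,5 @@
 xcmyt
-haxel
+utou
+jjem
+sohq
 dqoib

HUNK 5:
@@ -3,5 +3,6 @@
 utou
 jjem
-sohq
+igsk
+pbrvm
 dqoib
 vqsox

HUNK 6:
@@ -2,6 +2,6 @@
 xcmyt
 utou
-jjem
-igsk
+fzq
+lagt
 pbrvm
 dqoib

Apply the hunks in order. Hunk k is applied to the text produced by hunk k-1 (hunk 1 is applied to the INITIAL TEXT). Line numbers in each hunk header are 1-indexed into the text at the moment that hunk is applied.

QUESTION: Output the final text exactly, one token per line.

Hunk 1: at line 1 remove [erd,nyq,qcnc] add [sny] -> 5 lines: ddd xho sny zwop vqsox
Hunk 2: at line 1 remove [xho,sny,zwop] add [ukq,dqoib] -> 4 lines: ddd ukq dqoib vqsox
Hunk 3: at line 1 remove [ukq] add [xcmyt,haxel] -> 5 lines: ddd xcmyt haxel dqoib vqsox
Hunk 4: at line 2 remove [haxel] add [utou,jjem,sohq] -> 7 lines: ddd xcmyt utou jjem sohq dqoib vqsox
Hunk 5: at line 3 remove [sohq] add [igsk,pbrvm] -> 8 lines: ddd xcmyt utou jjem igsk pbrvm dqoib vqsox
Hunk 6: at line 2 remove [jjem,igsk] add [fzq,lagt] -> 8 lines: ddd xcmyt utou fzq lagt pbrvm dqoib vqsox

Answer: ddd
xcmyt
utou
fzq
lagt
pbrvm
dqoib
vqsox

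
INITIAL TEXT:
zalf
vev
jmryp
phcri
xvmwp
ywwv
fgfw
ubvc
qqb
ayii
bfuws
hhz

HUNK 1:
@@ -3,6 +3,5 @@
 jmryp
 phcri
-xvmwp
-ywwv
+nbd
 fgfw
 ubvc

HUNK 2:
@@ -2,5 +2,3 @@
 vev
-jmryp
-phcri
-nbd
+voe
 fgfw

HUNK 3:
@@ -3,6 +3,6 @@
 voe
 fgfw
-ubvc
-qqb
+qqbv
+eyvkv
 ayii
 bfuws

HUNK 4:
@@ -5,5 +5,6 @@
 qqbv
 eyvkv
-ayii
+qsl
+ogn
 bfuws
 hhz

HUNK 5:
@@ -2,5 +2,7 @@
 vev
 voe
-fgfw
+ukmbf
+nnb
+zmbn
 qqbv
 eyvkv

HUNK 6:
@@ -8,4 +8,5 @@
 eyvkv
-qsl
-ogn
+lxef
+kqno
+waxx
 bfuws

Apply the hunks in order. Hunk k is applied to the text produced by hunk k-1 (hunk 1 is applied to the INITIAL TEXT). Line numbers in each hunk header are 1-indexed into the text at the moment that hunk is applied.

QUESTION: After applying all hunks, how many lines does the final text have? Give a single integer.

Hunk 1: at line 3 remove [xvmwp,ywwv] add [nbd] -> 11 lines: zalf vev jmryp phcri nbd fgfw ubvc qqb ayii bfuws hhz
Hunk 2: at line 2 remove [jmryp,phcri,nbd] add [voe] -> 9 lines: zalf vev voe fgfw ubvc qqb ayii bfuws hhz
Hunk 3: at line 3 remove [ubvc,qqb] add [qqbv,eyvkv] -> 9 lines: zalf vev voe fgfw qqbv eyvkv ayii bfuws hhz
Hunk 4: at line 5 remove [ayii] add [qsl,ogn] -> 10 lines: zalf vev voe fgfw qqbv eyvkv qsl ogn bfuws hhz
Hunk 5: at line 2 remove [fgfw] add [ukmbf,nnb,zmbn] -> 12 lines: zalf vev voe ukmbf nnb zmbn qqbv eyvkv qsl ogn bfuws hhz
Hunk 6: at line 8 remove [qsl,ogn] add [lxef,kqno,waxx] -> 13 lines: zalf vev voe ukmbf nnb zmbn qqbv eyvkv lxef kqno waxx bfuws hhz
Final line count: 13

Answer: 13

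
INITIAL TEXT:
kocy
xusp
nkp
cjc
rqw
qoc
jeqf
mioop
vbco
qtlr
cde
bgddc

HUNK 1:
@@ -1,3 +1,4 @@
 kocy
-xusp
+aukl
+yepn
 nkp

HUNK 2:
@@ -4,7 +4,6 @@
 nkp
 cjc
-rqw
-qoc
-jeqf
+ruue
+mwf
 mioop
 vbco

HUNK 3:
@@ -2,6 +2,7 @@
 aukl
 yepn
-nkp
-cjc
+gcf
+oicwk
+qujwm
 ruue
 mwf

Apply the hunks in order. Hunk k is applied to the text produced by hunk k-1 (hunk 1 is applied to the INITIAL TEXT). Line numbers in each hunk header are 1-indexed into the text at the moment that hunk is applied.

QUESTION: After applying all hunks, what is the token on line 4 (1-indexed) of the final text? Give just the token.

Hunk 1: at line 1 remove [xusp] add [aukl,yepn] -> 13 lines: kocy aukl yepn nkp cjc rqw qoc jeqf mioop vbco qtlr cde bgddc
Hunk 2: at line 4 remove [rqw,qoc,jeqf] add [ruue,mwf] -> 12 lines: kocy aukl yepn nkp cjc ruue mwf mioop vbco qtlr cde bgddc
Hunk 3: at line 2 remove [nkp,cjc] add [gcf,oicwk,qujwm] -> 13 lines: kocy aukl yepn gcf oicwk qujwm ruue mwf mioop vbco qtlr cde bgddc
Final line 4: gcf

Answer: gcf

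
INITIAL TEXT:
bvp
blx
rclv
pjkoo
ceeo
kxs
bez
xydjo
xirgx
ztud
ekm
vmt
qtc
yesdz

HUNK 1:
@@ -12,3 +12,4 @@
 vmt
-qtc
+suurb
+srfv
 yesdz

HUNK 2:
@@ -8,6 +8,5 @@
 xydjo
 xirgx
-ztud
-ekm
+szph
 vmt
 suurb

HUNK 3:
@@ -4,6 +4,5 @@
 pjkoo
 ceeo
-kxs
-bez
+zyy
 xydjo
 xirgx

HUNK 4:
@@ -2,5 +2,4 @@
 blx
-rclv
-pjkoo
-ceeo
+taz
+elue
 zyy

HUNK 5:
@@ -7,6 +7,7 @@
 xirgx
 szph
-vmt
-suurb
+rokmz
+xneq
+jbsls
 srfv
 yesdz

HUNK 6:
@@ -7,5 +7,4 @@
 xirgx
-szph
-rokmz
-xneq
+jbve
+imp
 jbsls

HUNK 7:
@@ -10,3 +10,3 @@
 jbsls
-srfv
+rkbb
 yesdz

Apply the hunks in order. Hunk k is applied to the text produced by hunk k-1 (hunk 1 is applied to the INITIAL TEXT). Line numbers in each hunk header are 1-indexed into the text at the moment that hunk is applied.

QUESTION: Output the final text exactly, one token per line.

Hunk 1: at line 12 remove [qtc] add [suurb,srfv] -> 15 lines: bvp blx rclv pjkoo ceeo kxs bez xydjo xirgx ztud ekm vmt suurb srfv yesdz
Hunk 2: at line 8 remove [ztud,ekm] add [szph] -> 14 lines: bvp blx rclv pjkoo ceeo kxs bez xydjo xirgx szph vmt suurb srfv yesdz
Hunk 3: at line 4 remove [kxs,bez] add [zyy] -> 13 lines: bvp blx rclv pjkoo ceeo zyy xydjo xirgx szph vmt suurb srfv yesdz
Hunk 4: at line 2 remove [rclv,pjkoo,ceeo] add [taz,elue] -> 12 lines: bvp blx taz elue zyy xydjo xirgx szph vmt suurb srfv yesdz
Hunk 5: at line 7 remove [vmt,suurb] add [rokmz,xneq,jbsls] -> 13 lines: bvp blx taz elue zyy xydjo xirgx szph rokmz xneq jbsls srfv yesdz
Hunk 6: at line 7 remove [szph,rokmz,xneq] add [jbve,imp] -> 12 lines: bvp blx taz elue zyy xydjo xirgx jbve imp jbsls srfv yesdz
Hunk 7: at line 10 remove [srfv] add [rkbb] -> 12 lines: bvp blx taz elue zyy xydjo xirgx jbve imp jbsls rkbb yesdz

Answer: bvp
blx
taz
elue
zyy
xydjo
xirgx
jbve
imp
jbsls
rkbb
yesdz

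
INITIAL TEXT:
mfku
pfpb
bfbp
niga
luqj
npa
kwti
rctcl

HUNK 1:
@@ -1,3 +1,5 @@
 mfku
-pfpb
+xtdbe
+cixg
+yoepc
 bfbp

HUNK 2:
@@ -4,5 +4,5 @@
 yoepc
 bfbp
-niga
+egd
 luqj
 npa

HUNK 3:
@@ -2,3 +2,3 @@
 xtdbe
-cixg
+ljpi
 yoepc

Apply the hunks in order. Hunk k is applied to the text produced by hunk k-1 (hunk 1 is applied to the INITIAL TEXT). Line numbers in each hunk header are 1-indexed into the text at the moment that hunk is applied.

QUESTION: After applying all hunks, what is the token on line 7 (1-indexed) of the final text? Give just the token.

Hunk 1: at line 1 remove [pfpb] add [xtdbe,cixg,yoepc] -> 10 lines: mfku xtdbe cixg yoepc bfbp niga luqj npa kwti rctcl
Hunk 2: at line 4 remove [niga] add [egd] -> 10 lines: mfku xtdbe cixg yoepc bfbp egd luqj npa kwti rctcl
Hunk 3: at line 2 remove [cixg] add [ljpi] -> 10 lines: mfku xtdbe ljpi yoepc bfbp egd luqj npa kwti rctcl
Final line 7: luqj

Answer: luqj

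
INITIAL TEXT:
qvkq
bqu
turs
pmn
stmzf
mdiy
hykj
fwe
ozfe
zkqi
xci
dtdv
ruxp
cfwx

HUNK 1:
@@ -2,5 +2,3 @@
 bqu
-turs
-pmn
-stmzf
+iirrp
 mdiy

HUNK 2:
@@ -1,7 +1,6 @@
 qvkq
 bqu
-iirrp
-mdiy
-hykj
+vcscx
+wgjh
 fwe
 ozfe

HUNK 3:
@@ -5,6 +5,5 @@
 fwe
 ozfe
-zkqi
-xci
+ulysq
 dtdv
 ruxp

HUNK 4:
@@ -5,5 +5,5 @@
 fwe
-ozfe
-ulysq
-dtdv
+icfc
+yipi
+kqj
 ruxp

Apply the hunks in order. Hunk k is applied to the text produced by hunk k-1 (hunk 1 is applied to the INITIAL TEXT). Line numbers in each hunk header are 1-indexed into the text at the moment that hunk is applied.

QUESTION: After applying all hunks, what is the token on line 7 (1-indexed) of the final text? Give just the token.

Answer: yipi

Derivation:
Hunk 1: at line 2 remove [turs,pmn,stmzf] add [iirrp] -> 12 lines: qvkq bqu iirrp mdiy hykj fwe ozfe zkqi xci dtdv ruxp cfwx
Hunk 2: at line 1 remove [iirrp,mdiy,hykj] add [vcscx,wgjh] -> 11 lines: qvkq bqu vcscx wgjh fwe ozfe zkqi xci dtdv ruxp cfwx
Hunk 3: at line 5 remove [zkqi,xci] add [ulysq] -> 10 lines: qvkq bqu vcscx wgjh fwe ozfe ulysq dtdv ruxp cfwx
Hunk 4: at line 5 remove [ozfe,ulysq,dtdv] add [icfc,yipi,kqj] -> 10 lines: qvkq bqu vcscx wgjh fwe icfc yipi kqj ruxp cfwx
Final line 7: yipi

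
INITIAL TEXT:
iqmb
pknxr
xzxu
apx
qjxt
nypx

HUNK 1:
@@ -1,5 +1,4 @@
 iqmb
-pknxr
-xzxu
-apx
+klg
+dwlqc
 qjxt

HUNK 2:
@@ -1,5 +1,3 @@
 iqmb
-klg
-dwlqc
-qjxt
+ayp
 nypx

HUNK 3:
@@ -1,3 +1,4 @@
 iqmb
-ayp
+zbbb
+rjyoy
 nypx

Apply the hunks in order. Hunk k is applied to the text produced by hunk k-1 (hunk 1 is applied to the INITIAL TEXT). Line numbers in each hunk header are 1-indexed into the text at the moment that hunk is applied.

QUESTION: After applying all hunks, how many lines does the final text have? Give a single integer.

Answer: 4

Derivation:
Hunk 1: at line 1 remove [pknxr,xzxu,apx] add [klg,dwlqc] -> 5 lines: iqmb klg dwlqc qjxt nypx
Hunk 2: at line 1 remove [klg,dwlqc,qjxt] add [ayp] -> 3 lines: iqmb ayp nypx
Hunk 3: at line 1 remove [ayp] add [zbbb,rjyoy] -> 4 lines: iqmb zbbb rjyoy nypx
Final line count: 4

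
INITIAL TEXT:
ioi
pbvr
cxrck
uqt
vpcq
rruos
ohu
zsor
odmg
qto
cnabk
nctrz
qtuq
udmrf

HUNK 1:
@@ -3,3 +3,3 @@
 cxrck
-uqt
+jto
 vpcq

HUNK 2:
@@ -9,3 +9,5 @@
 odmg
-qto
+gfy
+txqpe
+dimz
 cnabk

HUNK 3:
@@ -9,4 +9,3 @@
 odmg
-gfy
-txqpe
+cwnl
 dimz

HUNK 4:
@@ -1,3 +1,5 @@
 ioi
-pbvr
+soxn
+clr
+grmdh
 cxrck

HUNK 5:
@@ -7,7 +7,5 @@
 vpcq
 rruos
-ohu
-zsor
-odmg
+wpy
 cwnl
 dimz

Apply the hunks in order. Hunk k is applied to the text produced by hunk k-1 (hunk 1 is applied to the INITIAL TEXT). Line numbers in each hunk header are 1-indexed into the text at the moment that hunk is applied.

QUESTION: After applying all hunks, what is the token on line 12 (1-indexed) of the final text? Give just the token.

Hunk 1: at line 3 remove [uqt] add [jto] -> 14 lines: ioi pbvr cxrck jto vpcq rruos ohu zsor odmg qto cnabk nctrz qtuq udmrf
Hunk 2: at line 9 remove [qto] add [gfy,txqpe,dimz] -> 16 lines: ioi pbvr cxrck jto vpcq rruos ohu zsor odmg gfy txqpe dimz cnabk nctrz qtuq udmrf
Hunk 3: at line 9 remove [gfy,txqpe] add [cwnl] -> 15 lines: ioi pbvr cxrck jto vpcq rruos ohu zsor odmg cwnl dimz cnabk nctrz qtuq udmrf
Hunk 4: at line 1 remove [pbvr] add [soxn,clr,grmdh] -> 17 lines: ioi soxn clr grmdh cxrck jto vpcq rruos ohu zsor odmg cwnl dimz cnabk nctrz qtuq udmrf
Hunk 5: at line 7 remove [ohu,zsor,odmg] add [wpy] -> 15 lines: ioi soxn clr grmdh cxrck jto vpcq rruos wpy cwnl dimz cnabk nctrz qtuq udmrf
Final line 12: cnabk

Answer: cnabk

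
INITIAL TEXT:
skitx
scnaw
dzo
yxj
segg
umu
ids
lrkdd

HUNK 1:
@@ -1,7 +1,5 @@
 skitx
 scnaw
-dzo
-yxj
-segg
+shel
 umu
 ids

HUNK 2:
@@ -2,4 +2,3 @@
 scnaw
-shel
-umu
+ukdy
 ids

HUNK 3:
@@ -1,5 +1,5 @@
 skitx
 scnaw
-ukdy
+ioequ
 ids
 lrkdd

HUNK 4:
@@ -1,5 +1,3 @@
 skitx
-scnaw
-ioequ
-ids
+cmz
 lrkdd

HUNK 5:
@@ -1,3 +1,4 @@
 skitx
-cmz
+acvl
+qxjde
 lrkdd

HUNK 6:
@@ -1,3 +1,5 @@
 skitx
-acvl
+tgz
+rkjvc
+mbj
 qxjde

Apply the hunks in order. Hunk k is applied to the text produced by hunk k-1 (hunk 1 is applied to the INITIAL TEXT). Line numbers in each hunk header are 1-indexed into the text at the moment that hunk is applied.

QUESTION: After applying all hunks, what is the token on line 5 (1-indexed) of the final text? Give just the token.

Answer: qxjde

Derivation:
Hunk 1: at line 1 remove [dzo,yxj,segg] add [shel] -> 6 lines: skitx scnaw shel umu ids lrkdd
Hunk 2: at line 2 remove [shel,umu] add [ukdy] -> 5 lines: skitx scnaw ukdy ids lrkdd
Hunk 3: at line 1 remove [ukdy] add [ioequ] -> 5 lines: skitx scnaw ioequ ids lrkdd
Hunk 4: at line 1 remove [scnaw,ioequ,ids] add [cmz] -> 3 lines: skitx cmz lrkdd
Hunk 5: at line 1 remove [cmz] add [acvl,qxjde] -> 4 lines: skitx acvl qxjde lrkdd
Hunk 6: at line 1 remove [acvl] add [tgz,rkjvc,mbj] -> 6 lines: skitx tgz rkjvc mbj qxjde lrkdd
Final line 5: qxjde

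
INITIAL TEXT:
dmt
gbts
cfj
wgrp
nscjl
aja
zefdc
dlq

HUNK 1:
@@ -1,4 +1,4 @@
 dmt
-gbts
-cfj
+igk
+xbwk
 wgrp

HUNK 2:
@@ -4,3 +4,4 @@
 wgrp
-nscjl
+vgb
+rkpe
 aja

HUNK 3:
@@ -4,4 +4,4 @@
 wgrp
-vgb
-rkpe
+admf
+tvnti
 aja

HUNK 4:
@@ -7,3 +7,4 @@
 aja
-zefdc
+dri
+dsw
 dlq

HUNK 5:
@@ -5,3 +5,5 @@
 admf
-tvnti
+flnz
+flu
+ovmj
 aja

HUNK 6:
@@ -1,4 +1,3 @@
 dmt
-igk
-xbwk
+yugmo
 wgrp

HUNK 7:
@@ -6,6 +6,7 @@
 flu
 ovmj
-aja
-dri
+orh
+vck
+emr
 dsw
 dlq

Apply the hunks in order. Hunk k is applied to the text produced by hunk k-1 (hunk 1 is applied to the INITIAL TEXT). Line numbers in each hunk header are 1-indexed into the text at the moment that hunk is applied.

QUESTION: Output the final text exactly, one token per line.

Answer: dmt
yugmo
wgrp
admf
flnz
flu
ovmj
orh
vck
emr
dsw
dlq

Derivation:
Hunk 1: at line 1 remove [gbts,cfj] add [igk,xbwk] -> 8 lines: dmt igk xbwk wgrp nscjl aja zefdc dlq
Hunk 2: at line 4 remove [nscjl] add [vgb,rkpe] -> 9 lines: dmt igk xbwk wgrp vgb rkpe aja zefdc dlq
Hunk 3: at line 4 remove [vgb,rkpe] add [admf,tvnti] -> 9 lines: dmt igk xbwk wgrp admf tvnti aja zefdc dlq
Hunk 4: at line 7 remove [zefdc] add [dri,dsw] -> 10 lines: dmt igk xbwk wgrp admf tvnti aja dri dsw dlq
Hunk 5: at line 5 remove [tvnti] add [flnz,flu,ovmj] -> 12 lines: dmt igk xbwk wgrp admf flnz flu ovmj aja dri dsw dlq
Hunk 6: at line 1 remove [igk,xbwk] add [yugmo] -> 11 lines: dmt yugmo wgrp admf flnz flu ovmj aja dri dsw dlq
Hunk 7: at line 6 remove [aja,dri] add [orh,vck,emr] -> 12 lines: dmt yugmo wgrp admf flnz flu ovmj orh vck emr dsw dlq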